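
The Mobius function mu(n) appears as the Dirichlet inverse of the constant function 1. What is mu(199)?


199 = 199 (all distinct primes).
mu(199) = (-1)^1 = -1

-1


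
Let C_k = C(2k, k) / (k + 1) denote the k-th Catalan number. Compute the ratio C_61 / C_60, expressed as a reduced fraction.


Using C_k = (2k)! / (k! (k+1)!), the ratio C_{k+1}/C_k simplifies to
C_{k+1}/C_k = [(2k+2)! / ((k+1)! (k+2)!)] * [k! (k+1)! / (2k)!]
 = (2k+2)(2k+1) / ((k+1)(k+2)) = 2(2k+1) / (k+2).
For k = 60: 2(2*60 + 1) / (60 + 2) = 242/62 = 121/31.

121/31


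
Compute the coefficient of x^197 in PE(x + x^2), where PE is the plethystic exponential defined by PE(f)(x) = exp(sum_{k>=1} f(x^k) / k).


With f(x) = x + x^2, the exponent is sum_{k>=1} (x^k + x^(2k)) / k = -ln(1 - x) - ln(1 - x^2). Exponentiating:
PE(x + x^2) = 1 / ((1 - x)(1 - x^2)).
This is the generating function for partitions of n into parts of size 1 or 2. The number of 2's can be any j in 0..98, and the rest are 1's, so
[x^197] = floor(197/2) + 1 = 99.

99


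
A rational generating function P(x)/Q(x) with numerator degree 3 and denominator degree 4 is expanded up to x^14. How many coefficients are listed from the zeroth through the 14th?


Expanding up to x^14 gives the coefficients for x^0, x^1, ..., x^14.
That is 14 + 1 = 15 coefficients in total.

15


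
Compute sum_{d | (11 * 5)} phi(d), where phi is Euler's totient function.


First, 11 * 5 = 55. One classical identity is sum_{d | n} phi(d) = n (each k in [1, n] has a unique gcd with n, and among the k's with gcd(k, n) = n/d there are phi(d) of them). So the sum equals 55. We also verify directly:
Divisors of 55: 1, 5, 11, 55.
phi values: 1, 4, 10, 40.
Sum = 55.

55


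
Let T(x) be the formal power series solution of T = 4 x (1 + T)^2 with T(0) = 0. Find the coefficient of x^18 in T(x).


Apply the Lagrange inversion formula: if T = 4 x * phi(T) with phi(t) = (1 + t)^2, then [x^n] T = 4^n * (1/n) [t^(n-1)] phi(t)^n = 4^n * (1/n) [t^(n-1)] (1 + t)^(2n) = 4^n * (1/n) C(2n, n-1).
Using the identity C(2n, n-1) = C(2n, n) * n / (n+1), the unscaled factor equals C(2n, n) / (n+1) = C_n, the n-th Catalan number.
For n = 18: C_18 = C(36, 18) / 19 = 9075135300/19 = 477638700.
With the 4^18 = 68719476736 factor, the coefficient is 68719476736 * 477638700 = 32823081532863283200.

32823081532863283200


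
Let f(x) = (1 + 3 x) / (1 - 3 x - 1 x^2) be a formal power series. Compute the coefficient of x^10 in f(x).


Write f(x) = sum_{k>=0} a_k x^k. Multiplying both sides by 1 - 3 x - 1 x^2 gives
(1 - 3 x - 1 x^2) sum_{k>=0} a_k x^k = 1 + 3 x.
Matching coefficients:
 x^0: a_0 = 1
 x^1: a_1 - 3 a_0 = 3  =>  a_1 = 3*1 + 3 = 6
 x^k (k >= 2): a_k = 3 a_{k-1} + 1 a_{k-2}.
Iterating: a_2 = 19, a_3 = 63, a_4 = 208, a_5 = 687, a_6 = 2269, a_7 = 7494, a_8 = 24751, a_9 = 81747, a_10 = 269992.
So the coefficient of x^10 is 269992.

269992


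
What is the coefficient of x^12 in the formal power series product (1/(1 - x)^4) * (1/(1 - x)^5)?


Combine the factors: (1/(1 - x)^4) * (1/(1 - x)^5) = 1/(1 - x)^9.
Then use 1/(1 - x)^r = sum_{k>=0} C(k + r - 1, r - 1) x^k with r = 9 and k = 12:
C(20, 8) = 125970.

125970


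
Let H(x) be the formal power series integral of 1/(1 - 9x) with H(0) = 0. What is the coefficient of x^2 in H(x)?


1/(1 - 9x) = sum_{k>=0} 9^k x^k. Integrating termwise with H(0) = 0:
H(x) = sum_{k>=0} 9^k x^(k+1) / (k+1) = sum_{m>=1} 9^(m-1) x^m / m.
For m = 2: 9^1/2 = 9/2 = 9/2.

9/2


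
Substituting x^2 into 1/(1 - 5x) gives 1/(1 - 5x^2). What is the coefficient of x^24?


The coefficient of x^(2m) in 1/(1 - 5x^2) is 5^m.
With n = 24 = 2*12, the coefficient is 5^12 = 244140625.

244140625


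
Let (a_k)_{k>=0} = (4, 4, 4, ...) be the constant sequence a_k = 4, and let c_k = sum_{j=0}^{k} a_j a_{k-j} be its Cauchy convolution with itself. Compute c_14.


Since a_j = 4 for all j >= 0, the convolution sum becomes
c_k = sum_{j=0}^{k} 4 * 4 = 16 * (k + 1).
Equivalently, the generating function of (a_k) is 4/(1 - x) and its square is 16/(1 - x)^2 = sum_{k>=0} 16(k + 1) x^k.
For k = 14: 16 * 15 = 240.

240


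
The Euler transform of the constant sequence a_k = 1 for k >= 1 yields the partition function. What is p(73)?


The Euler transform converts the sequence a_k = 1 into the number of integer partitions.
Using the recurrence or dynamic programming:
p(73) = 6185689

6185689


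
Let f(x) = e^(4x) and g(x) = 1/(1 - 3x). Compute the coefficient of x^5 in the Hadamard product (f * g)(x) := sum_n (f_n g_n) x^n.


Expanding: f_k = 4^k/k! (from e^(4x)) and g_k = 3^k (from 1/(1 - 3x)). So the Hadamard coefficient (f * g)_k = 4^k 3^k / k! = (12)^k / k!.
For k = 5: 12^5/5! = 248832/120 = 10368/5.

10368/5


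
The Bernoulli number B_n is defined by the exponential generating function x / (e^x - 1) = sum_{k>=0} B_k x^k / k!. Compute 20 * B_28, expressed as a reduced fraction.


Bernoulli numbers can also be computed recursively via B_0 = 1 and sum_{j=0}^{m} C(m+1, j) B_j = 0 for m >= 1. Odd-index Bernoulli numbers vanish for k >= 3.
Computing B_28 = -23749461029/870, so 20 * B_28 = 20 * -23749461029/870 = -47498922058/87.

-47498922058/87


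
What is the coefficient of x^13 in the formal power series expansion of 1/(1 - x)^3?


The negative binomial / multiset identity is
1/(1 - x)^r = sum_{k>=0} C(k + r - 1, r - 1) x^k.
Here r = 3 and k = 13, so the coefficient is
C(13 + 2, 2) = C(15, 2)
= 105

105


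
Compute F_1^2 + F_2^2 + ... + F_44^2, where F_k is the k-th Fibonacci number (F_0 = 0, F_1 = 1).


There is a standard identity sum_{k=0}^{N} F_k^2 = F_N * F_{N+1} (proved inductively from the telescoping relation F_k^2 = F_k F_{k+1} - F_{k-1} F_k). Then
sum_{k=1}^{44} F_k^2 = F_44 F_45 - F_0 F_1.
Computing: F_44 = 701408733, F_45 = 1134903170, F_0 = 0, F_1 = 1.
Sum = 701408733 * 1134903170 - 0 * 1 = 796030994547383610.

796030994547383610


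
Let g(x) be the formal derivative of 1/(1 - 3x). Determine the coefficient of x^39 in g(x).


Differentiate termwise: d/dx sum_{k>=0} 3^k x^k = sum_{k>=1} k 3^k x^(k-1) = sum_{j>=0} (j+1) 3^(j+1) x^j.
Equivalently, d/dx [1/(1 - 3x)] = 3/(1 - 3x)^2.
For j = 39: 40 * 3^40 = 40 * 12157665459056928801 = 486306618362277152040.

486306618362277152040


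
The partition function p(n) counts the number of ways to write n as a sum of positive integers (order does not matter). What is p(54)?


Using the generating function prod_{k>=1} 1/(1-x^k), we compute p(54).
By dynamic programming over parts 1 through 54:
p(54) = 386155

386155


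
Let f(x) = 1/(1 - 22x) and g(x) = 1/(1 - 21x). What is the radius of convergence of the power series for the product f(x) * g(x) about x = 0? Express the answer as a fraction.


The radius of 1/(1 - 22x) is 1/22 (nearest singularity at x = 1/22), and the radius of 1/(1 - 21x) is 1/21.
The product f(x)*g(x) = 1/((1 - 22x)(1 - 21x)) has singularities at both 1/22 and 1/21, so its radius of convergence is the distance to the nearest one:
min(1/22, 1/21) = 1/22.

1/22


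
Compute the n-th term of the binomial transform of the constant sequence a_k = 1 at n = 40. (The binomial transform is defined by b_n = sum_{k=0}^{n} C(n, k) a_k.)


With a_k = 1 for all k, b_n = sum_{k=0}^{n} C(n, k) = 2^n by the binomial theorem.
For n = 40: 2^40 = 1099511627776.

1099511627776


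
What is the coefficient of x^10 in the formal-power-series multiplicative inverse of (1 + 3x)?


The inverse is 1/(1 + 3x). Apply the geometric identity 1/(1 - y) = sum_{k>=0} y^k with y = -3x:
1/(1 + 3x) = sum_{k>=0} (-3)^k x^k.
So the coefficient of x^10 is (-3)^10 = 59049.

59049


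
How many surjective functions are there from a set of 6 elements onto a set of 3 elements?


By inclusion-exclusion on which target elements are missed, the number of surjections from an n-set onto a k-set is
surj(n, k) = sum_{j=0}^{k} (-1)^j C(k, j) (k - j)^n.
Equivalently surj(n, k) = k! * S(n, k), where S(n, k) is the Stirling number of the second kind.
For n = 6, k = 3:
S(6, 3) = 90, so
surj = 3! * 90 = 6 * 90 = 540.

540


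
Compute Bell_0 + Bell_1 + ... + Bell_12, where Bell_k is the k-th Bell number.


Recall Bell_k counts set partitions of a k-set (with Bell_0 = 1 by convention).
Bell_0 through Bell_12: 1, 1, 2, 5, 15, 52, 203, 877, 4140, 21147, 115975, 678570, 4213597
Sum = 1 + 1 + 2 + 5 + 15 + 52 + 203 + 877 + 4140 + 21147 + 115975 + 678570 + 4213597 = 5034585.

5034585


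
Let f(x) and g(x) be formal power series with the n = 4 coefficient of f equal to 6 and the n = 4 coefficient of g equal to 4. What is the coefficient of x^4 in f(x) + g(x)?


Addition of formal power series is termwise.
The coefficient of x^4 in f + g = 6 + 4
= 10

10


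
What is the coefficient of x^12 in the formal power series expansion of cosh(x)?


The Maclaurin series is cosh(t) = sum_{m>=0} t^(2m) / (2m)!, so substituting t = x, only even powers of x are nonzero, with coefficient of x^(2m) equal to 1 / (2m)!.
For x^12 the coefficient is 1/12! = 1/479001600 = 1/479001600.

1/479001600


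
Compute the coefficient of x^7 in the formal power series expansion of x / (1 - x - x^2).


Let f(x) = sum_{k>=0} a_k x^k. Multiplying f(x) * (1 - x - x^2) = x and matching coefficients gives a_0 = 0, a_1 = 1, and a_k = a_{k-1} + a_{k-2} for k >= 2. These are the Fibonacci numbers F_k.
Iterating from F_0 = 0, F_1 = 1:
F_0=0, F_1=1, F_2=1, F_3=2, F_4=3, F_5=5, F_6=8, F_7=13
F_7 = 13.

13


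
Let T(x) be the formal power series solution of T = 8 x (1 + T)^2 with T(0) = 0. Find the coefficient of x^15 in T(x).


Apply the Lagrange inversion formula: if T = 8 x * phi(T) with phi(t) = (1 + t)^2, then [x^n] T = 8^n * (1/n) [t^(n-1)] phi(t)^n = 8^n * (1/n) [t^(n-1)] (1 + t)^(2n) = 8^n * (1/n) C(2n, n-1).
Using the identity C(2n, n-1) = C(2n, n) * n / (n+1), the unscaled factor equals C(2n, n) / (n+1) = C_n, the n-th Catalan number.
For n = 15: C_15 = C(30, 15) / 16 = 155117520/16 = 9694845.
With the 8^15 = 35184372088832 factor, the coefficient is 35184372088832 * 9694845 = 341107033823552471040.

341107033823552471040


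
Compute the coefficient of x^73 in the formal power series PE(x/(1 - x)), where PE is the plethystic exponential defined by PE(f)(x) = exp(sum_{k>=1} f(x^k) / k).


For f(x) = x/(1 - x) we have
sum_{k>=1} f(x^k) / k = sum_{k>=1} (1/k) * x^k / (1 - x^k) = sum_{k, m >= 1} x^(k m) / k,
which after exponentiating simplifies to
PE(x/(1 - x)) = prod_{k>=1} 1 / (1 - x^k).
This is the generating function for the partition function p(n), so the coefficient of x^73 is p(73).
Computing p(73) by dynamic programming over parts 1, 2, ..., 73: p(73) = 6185689.

6185689


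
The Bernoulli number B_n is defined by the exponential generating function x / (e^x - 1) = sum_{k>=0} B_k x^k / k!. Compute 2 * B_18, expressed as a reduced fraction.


Bernoulli numbers can also be computed recursively via B_0 = 1 and sum_{j=0}^{m} C(m+1, j) B_j = 0 for m >= 1. Odd-index Bernoulli numbers vanish for k >= 3.
Computing B_18 = 43867/798, so 2 * B_18 = 2 * 43867/798 = 43867/399.

43867/399


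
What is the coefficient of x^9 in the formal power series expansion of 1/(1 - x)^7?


The expansion 1/(1 - x)^r = sum_{k>=0} C(k + r - 1, r - 1) x^k follows from the multiset / negative-binomial theorem (or from repeated differentiation of the geometric series).
For r = 7 and k = 9:
C(15, 6) = 1307674368000 / (720 * 362880) = 5005.

5005


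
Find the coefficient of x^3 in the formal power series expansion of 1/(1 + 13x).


Write 1/(1 + c x) = 1/(1 - (-c) x) and apply the geometric-series identity
1/(1 - y) = sum_{k>=0} y^k to get 1/(1 + c x) = sum_{k>=0} (-c)^k x^k.
So the coefficient of x^k is (-c)^k = (-1)^k * c^k.
Here c = 13 and k = 3:
(-13)^3 = -1 * 2197 = -2197

-2197


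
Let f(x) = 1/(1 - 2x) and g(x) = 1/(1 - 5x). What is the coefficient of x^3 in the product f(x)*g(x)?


The coefficient of x^n in f*g is the Cauchy product: sum_{k=0}^{n} a^k * b^(n-k).
With a=2, b=5, n=3:
sum_{k=0}^{3} 2^k * 5^(3-k)
= 203

203


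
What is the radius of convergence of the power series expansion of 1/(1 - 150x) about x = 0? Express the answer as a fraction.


Expanding 1/(1 - 150x) = sum_{k>=0} 150^k x^k, the series converges when |150x| < 1, i.e., |x| < 1/150.
So the radius of convergence is 1/150 = 1/150.

1/150


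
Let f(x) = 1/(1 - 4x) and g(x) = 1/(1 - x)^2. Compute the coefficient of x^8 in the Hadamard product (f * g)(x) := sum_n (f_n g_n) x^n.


f has coefficients f_k = 4^k. For g = 1/(1 - x)^2 the coefficient is g_k = C(k + 1, 1) = k + 1. The Hadamard coefficient is (f * g)_k = 4^k * (k + 1).
For k = 8: 4^8 * 9 = 65536 * 9 = 589824.

589824


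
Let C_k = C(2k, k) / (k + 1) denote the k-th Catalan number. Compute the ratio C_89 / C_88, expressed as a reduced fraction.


Using C_k = (2k)! / (k! (k+1)!), the ratio C_{k+1}/C_k simplifies to
C_{k+1}/C_k = [(2k+2)! / ((k+1)! (k+2)!)] * [k! (k+1)! / (2k)!]
 = (2k+2)(2k+1) / ((k+1)(k+2)) = 2(2k+1) / (k+2).
For k = 88: 2(2*88 + 1) / (88 + 2) = 354/90 = 59/15.

59/15


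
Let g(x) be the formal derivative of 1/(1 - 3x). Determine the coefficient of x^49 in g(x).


Differentiate termwise: d/dx sum_{k>=0} 3^k x^k = sum_{k>=1} k 3^k x^(k-1) = sum_{j>=0} (j+1) 3^(j+1) x^j.
Equivalently, d/dx [1/(1 - 3x)] = 3/(1 - 3x)^2.
For j = 49: 50 * 3^50 = 50 * 717897987691852588770249 = 35894899384592629438512450.

35894899384592629438512450


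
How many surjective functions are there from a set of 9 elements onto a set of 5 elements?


By inclusion-exclusion on which target elements are missed, the number of surjections from an n-set onto a k-set is
surj(n, k) = sum_{j=0}^{k} (-1)^j C(k, j) (k - j)^n.
Equivalently surj(n, k) = k! * S(n, k), where S(n, k) is the Stirling number of the second kind.
For n = 9, k = 5:
S(9, 5) = 6951, so
surj = 5! * 6951 = 120 * 6951 = 834120.

834120


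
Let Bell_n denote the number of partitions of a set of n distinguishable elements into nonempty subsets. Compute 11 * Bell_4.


Bell_4 can be computed from the Bell triangle or from Dobinski's identity Bell_n = (1/e) * sum_{k>=0} k^n / k!.
Computing Bell_4 = 15.
Then 11 * 15 = 165.

165


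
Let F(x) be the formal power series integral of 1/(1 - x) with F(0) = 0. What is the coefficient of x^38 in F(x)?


1/(1 - x) = sum_{k>=0} x^k. Integrating termwise and using F(0) = 0 gives
F(x) = sum_{k>=0} x^(k+1) / (k+1) = sum_{m>=1} x^m / m = -ln(1 - x).
So the coefficient of x^38 is 1/38 = 1/38.

1/38


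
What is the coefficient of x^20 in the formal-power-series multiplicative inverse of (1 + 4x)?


The inverse is 1/(1 + 4x). Apply the geometric identity 1/(1 - y) = sum_{k>=0} y^k with y = -4x:
1/(1 + 4x) = sum_{k>=0} (-4)^k x^k.
So the coefficient of x^20 is (-4)^20 = 1099511627776.

1099511627776


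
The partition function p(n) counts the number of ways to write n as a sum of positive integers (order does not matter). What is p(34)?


Using the generating function prod_{k>=1} 1/(1-x^k), we compute p(34).
By dynamic programming over parts 1 through 34:
p(34) = 12310

12310


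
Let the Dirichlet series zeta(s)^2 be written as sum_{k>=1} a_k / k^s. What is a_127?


The Dirichlet convolution of the constant function 1 with itself gives (1 * 1)(k) = sum_{d | k} 1 = d(k), the number of positive divisors of k.
Since zeta(s) = sum_{k>=1} 1/k^s, we have zeta(s)^2 = sum_{k>=1} d(k)/k^s, so a_k = d(k).
For k = 127: the divisors are 1, 127.
Count = 2.

2


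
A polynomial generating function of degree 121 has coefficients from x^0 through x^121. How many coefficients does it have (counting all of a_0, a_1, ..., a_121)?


A polynomial of degree 121 takes the form a_0 + a_1 x + ... + a_121 x^121.
The number of coefficients is 121 + 1 = 122.

122


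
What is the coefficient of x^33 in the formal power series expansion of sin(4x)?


The Maclaurin series is sin(t) = sum_{k>=0} (-1)^k t^(2k+1) / (2k+1)!, so substituting t = 4x, only odd powers of x are nonzero, with coefficient of x^(2k+1) equal to (-1)^k 4^(2k+1) / (2k+1)!.
Write 33 = 2*16 + 1, giving the coefficient (-1)^16 * 4^33 / 33! = 73786976294838206464/8683317618811886495518194401280000000 = 34359738368/4043484860477916195764296875.

34359738368/4043484860477916195764296875


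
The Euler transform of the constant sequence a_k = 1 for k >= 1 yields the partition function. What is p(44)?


The Euler transform converts the sequence a_k = 1 into the number of integer partitions.
Using the recurrence or dynamic programming:
p(44) = 75175

75175


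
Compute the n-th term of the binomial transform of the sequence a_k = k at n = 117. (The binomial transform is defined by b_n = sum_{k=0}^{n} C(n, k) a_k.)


With a_k = k, b_n = sum_{k=0}^{n} C(n, k) k. Using k * C(n, k) = n * C(n-1, k-1) gives b_n = n * sum_{k>=1} C(n-1, k-1) = n * 2^(n-1).
For n = 117: 117 * 2^116 = 117 * 83076749736557242056487941267521536 = 9719979719177197320609089128300019712.

9719979719177197320609089128300019712


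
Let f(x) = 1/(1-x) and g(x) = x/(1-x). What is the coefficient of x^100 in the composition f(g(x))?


First simplify the composition: f(g(x)) = 1/(1 - x/(1-x)) = (1-x)/((1-x) - x) = (1-x)/(1-2x).
Now extract the coefficient. Write (1-x)/(1-2x) = 1/(1-2x) - x/(1-2x).
The coefficient of x^n in 1/(1-2x) is 2^n, and in x/(1-2x) is 2^(n-1) (for n >= 1).
So the coefficient of x^100 is 2^100 - 2^99 = 1267650600228229401496703205376 - 633825300114114700748351602688 = 633825300114114700748351602688.

633825300114114700748351602688


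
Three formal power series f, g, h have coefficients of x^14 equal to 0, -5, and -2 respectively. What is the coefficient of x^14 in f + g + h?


Series addition is componentwise:
0 + -5 + -2
= -7

-7


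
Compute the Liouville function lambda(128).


The Liouville function is lambda(k) = (-1)^Omega(k), where Omega(k) counts the prime factors of k with multiplicity.
Factoring: 128 = 2 * 2 * 2 * 2 * 2 * 2 * 2, so Omega(128) = 7.
lambda(128) = (-1)^7 = -1.

-1


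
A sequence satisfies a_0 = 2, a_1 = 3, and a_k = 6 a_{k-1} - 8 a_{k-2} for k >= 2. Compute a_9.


The characteristic equation is t^2 - 6 t + 8 = 0, with roots r_1 = 4 and r_2 = 2 (so c_1 = r_1 + r_2, c_2 = -r_1 r_2 as required).
One can use the closed form a_n = A r_1^n + B r_2^n, but direct iteration is more reliable:
a_0 = 2, a_1 = 3, a_2 = 2, a_3 = -12, a_4 = -88, a_5 = -432, a_6 = -1888, a_7 = -7872, a_8 = -32128, a_9 = -129792.
So a_9 = -129792.

-129792


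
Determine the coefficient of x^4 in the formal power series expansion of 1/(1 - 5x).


The geometric series identity gives 1/(1 - c x) = sum_{k>=0} c^k x^k, so the coefficient of x^k is c^k.
Here c = 5 and k = 4.
Computing: 5^4 = 625

625


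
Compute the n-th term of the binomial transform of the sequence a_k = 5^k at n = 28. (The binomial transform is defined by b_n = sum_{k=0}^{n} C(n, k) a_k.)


With a_k = 5^k, b_n = sum_{k=0}^{n} C(n, k) 5^k = (1 + 5)^n by the binomial theorem.
For n = 28: (1 + 5)^28 = 6^28 = 6140942214464815497216.

6140942214464815497216


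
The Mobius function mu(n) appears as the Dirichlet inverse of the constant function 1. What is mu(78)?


78 = 2 * 3 * 13 (all distinct primes).
mu(78) = (-1)^3 = -1

-1


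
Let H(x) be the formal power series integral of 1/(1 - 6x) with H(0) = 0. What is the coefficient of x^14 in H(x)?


1/(1 - 6x) = sum_{k>=0} 6^k x^k. Integrating termwise with H(0) = 0:
H(x) = sum_{k>=0} 6^k x^(k+1) / (k+1) = sum_{m>=1} 6^(m-1) x^m / m.
For m = 14: 6^13/14 = 13060694016/14 = 6530347008/7.

6530347008/7


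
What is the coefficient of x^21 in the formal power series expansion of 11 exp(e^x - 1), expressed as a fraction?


exp(e^x - 1) is the exponential generating function for the Bell numbers Bell_k: exp(e^x - 1) = sum_{k>=0} Bell_k x^k / k!.
So the coefficient of x^21 in 11 exp(e^x - 1) is 11 Bell_21 / 21!.
Computing: Bell_21 = 474869816156751 and 21! = 51090942171709440000, giving
11 * 474869816156751/51090942171709440000 = 158289938718917/1548210368839680000.

158289938718917/1548210368839680000


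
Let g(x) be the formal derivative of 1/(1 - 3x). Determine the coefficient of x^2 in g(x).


Differentiate termwise: d/dx sum_{k>=0} 3^k x^k = sum_{k>=1} k 3^k x^(k-1) = sum_{j>=0} (j+1) 3^(j+1) x^j.
Equivalently, d/dx [1/(1 - 3x)] = 3/(1 - 3x)^2.
For j = 2: 3 * 3^3 = 3 * 27 = 81.

81


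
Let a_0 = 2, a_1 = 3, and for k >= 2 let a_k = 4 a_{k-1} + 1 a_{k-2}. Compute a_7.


Iterating the recurrence forward:
a_0 = 2
a_1 = 3
a_2 = 4*3 + 1*2 = 14
a_3 = 4*14 + 1*3 = 59
a_4 = 4*59 + 1*14 = 250
a_5 = 4*250 + 1*59 = 1059
a_6 = 4*1059 + 1*250 = 4486
a_7 = 4*4486 + 1*1059 = 19003
So a_7 = 19003.

19003


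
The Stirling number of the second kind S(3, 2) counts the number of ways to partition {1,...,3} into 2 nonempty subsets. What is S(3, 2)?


Using the explicit formula S(n,k) = (1/k!) sum_{j=0}^{k} (-1)^(k-j) C(k,j) j^n:
S(3, 2) = 3
Equivalently, S(n,k) is n! times the coefficient of x^n in the EGF (e^x - 1)^k / k!.

3


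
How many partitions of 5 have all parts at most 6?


Using the generating function (1-x)^(-1)(1-x^2)^(-1)...(1-x^6)^(-1),
the coefficient of x^5 counts these restricted partitions.
Result = 7

7


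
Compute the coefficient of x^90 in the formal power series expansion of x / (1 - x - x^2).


Let f(x) = sum_{k>=0} a_k x^k. Multiplying f(x) * (1 - x - x^2) = x and matching coefficients gives a_0 = 0, a_1 = 1, and a_k = a_{k-1} + a_{k-2} for k >= 2. These are the Fibonacci numbers F_k.
Iterating from F_0 = 0, F_1 = 1:
F_0=0, F_1=1, F_2=1, F_3=2, F_4=3, F_5=5, F_6=8, F_7=13, F_8=21, F_9=34, ...
F_90 = 2880067194370816120.

2880067194370816120


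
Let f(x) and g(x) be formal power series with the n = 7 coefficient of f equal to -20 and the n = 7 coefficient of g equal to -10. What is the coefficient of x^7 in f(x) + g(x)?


Addition of formal power series is termwise.
The coefficient of x^7 in f + g = -20 + -10
= -30

-30


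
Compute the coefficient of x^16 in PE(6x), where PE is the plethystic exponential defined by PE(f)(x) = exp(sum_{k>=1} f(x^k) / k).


With f(x) = 6x, the exponent is sum_{k>=1} 6 x^k / k = 6 * (-ln(1 - x)). Exponentiating:
PE(6x) = exp(-6 ln(1 - x)) = 1/(1 - x)^6.
By the negative binomial expansion, [x^n] 1/(1 - x)^6 = C(n + 5, 5).
For n = 16: C(21, 5) = 20349.

20349


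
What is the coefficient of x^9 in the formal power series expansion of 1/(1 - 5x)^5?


The general identity 1/(1 - c x)^r = sum_{k>=0} c^k C(k + r - 1, r - 1) x^k follows by substituting y = c x into 1/(1 - y)^r = sum_{k>=0} C(k + r - 1, r - 1) y^k.
For c = 5, r = 5, k = 9:
5^9 * C(13, 4) = 1953125 * 715 = 1396484375.

1396484375


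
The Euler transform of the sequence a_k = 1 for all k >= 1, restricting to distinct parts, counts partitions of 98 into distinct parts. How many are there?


Partitions of 98 into distinct parts can be computed via generating function.
Product (1+x)(1+x^2)(1+x^3)...
The coefficient of x^98 = 376256

376256


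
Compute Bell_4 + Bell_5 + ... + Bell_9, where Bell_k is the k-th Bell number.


Recall Bell_k counts set partitions of a k-set (with Bell_0 = 1 by convention).
Bell_4 through Bell_9: 15, 52, 203, 877, 4140, 21147
Sum = 15 + 52 + 203 + 877 + 4140 + 21147 = 26434.

26434


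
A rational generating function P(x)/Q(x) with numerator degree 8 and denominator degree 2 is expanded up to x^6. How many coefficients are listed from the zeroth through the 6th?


Expanding up to x^6 gives the coefficients for x^0, x^1, ..., x^6.
That is 6 + 1 = 7 coefficients in total.

7


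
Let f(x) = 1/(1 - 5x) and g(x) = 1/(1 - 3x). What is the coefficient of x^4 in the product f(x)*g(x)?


The coefficient of x^n in f*g is the Cauchy product: sum_{k=0}^{n} a^k * b^(n-k).
With a=5, b=3, n=4:
sum_{k=0}^{4} 5^k * 3^(4-k)
= 1441

1441


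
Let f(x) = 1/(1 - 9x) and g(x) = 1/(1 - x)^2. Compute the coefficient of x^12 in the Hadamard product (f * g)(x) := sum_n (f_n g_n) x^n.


f has coefficients f_k = 9^k. For g = 1/(1 - x)^2 the coefficient is g_k = C(k + 1, 1) = k + 1. The Hadamard coefficient is (f * g)_k = 9^k * (k + 1).
For k = 12: 9^12 * 13 = 282429536481 * 13 = 3671583974253.

3671583974253


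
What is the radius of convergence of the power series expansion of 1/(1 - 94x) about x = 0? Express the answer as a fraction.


Expanding 1/(1 - 94x) = sum_{k>=0} 94^k x^k, the series converges when |94x| < 1, i.e., |x| < 1/94.
So the radius of convergence is 1/94 = 1/94.

1/94


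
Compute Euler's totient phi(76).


phi(n) counts integers in [1, n] coprime to n. Using the multiplicative formula phi(n) = n * prod_{p | n} (1 - 1/p):
76 = 2^2 * 19, so
phi(76) = 76 * (1 - 1/2) * (1 - 1/19) = 36.

36


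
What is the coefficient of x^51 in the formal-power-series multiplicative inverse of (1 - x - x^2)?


Let the inverse be f(x) = sum_{k>=0} a_k x^k. From f(x) * (1 - x - x^2) = 1 and matching coefficients:
 x^0: a_0 = 1.
 x^1: a_1 - a_0 = 0, so a_1 = 1.
 x^k (k >= 2): a_k - a_{k-1} - a_{k-2} = 0, i.e. a_k = a_{k-1} + a_{k-2}.
This is the Fibonacci-type recurrence shifted so that a_0 = a_1 = 1.
Iterating: a_0=1, a_1=1, a_2=2, a_3=3, a_4=5, a_5=8, a_6=13, a_7=21, a_8=34, a_9=55, ...
a_51 = 32951280099.

32951280099


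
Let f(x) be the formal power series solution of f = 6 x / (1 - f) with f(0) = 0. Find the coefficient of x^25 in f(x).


Apply Lagrange inversion: f = 6 x * phi(f) with phi(t) = 1/(1 - t), so
[x^n] f = 6^n * (1/n) [t^(n-1)] phi(t)^n = 6^n * (1/n) [t^(n-1)] (1 - t)^(-n) = 6^n * (1/n) C(2n - 2, n - 1) = 6^n * C_{n-1}.
For n = 25: C_24 = C(48, 24) / 25 = 32247603683100/25 = 1289904147324.
With the 6^25 = 28430288029929701376 factor, the coefficient is 28430288029929701376 * 1289904147324 = 36672346439422195245071229517824.

36672346439422195245071229517824


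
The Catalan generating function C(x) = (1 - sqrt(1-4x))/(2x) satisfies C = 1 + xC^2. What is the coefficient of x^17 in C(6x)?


Substituting x -> 6x scales the n-th coefficient by 6^n, so [x^17] C(6x) = 6^17 * C_17.
C_17 = C(2*17, 17)/(18) = 2333606220/18 = 129644790.
So 6^17 * 129644790 = 16926659444736 * 129644790 = 2194453209114315325440.

2194453209114315325440


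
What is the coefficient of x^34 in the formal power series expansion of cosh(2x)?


The Maclaurin series is cosh(t) = sum_{m>=0} t^(2m) / (2m)!, so substituting t = 2x, only even powers of x are nonzero, with coefficient of x^(2m) equal to 2^(2m) / (2m)!.
For x^34 the coefficient is 2^34/34! = 17179869184/295232799039604140847618609643520000000 = 4/68739242628124575327993046875.

4/68739242628124575327993046875


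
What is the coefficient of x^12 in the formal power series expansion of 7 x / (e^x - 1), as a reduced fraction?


The exponential generating function for Bernoulli numbers is
x / (e^x - 1) = sum_{k>=0} B_k x^k / k!.
So the coefficient of x^12 in 7 x / (e^x - 1) is 7 B_12 / 12!.
Computing: B_12 = -691/2730, 12! = 479001600, giving
7 * -691/2730 / 479001600 = -691/186810624000.

-691/186810624000


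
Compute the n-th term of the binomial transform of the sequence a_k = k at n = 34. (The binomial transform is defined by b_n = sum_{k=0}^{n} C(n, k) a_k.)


With a_k = k, b_n = sum_{k=0}^{n} C(n, k) k. Using k * C(n, k) = n * C(n-1, k-1) gives b_n = n * sum_{k>=1} C(n-1, k-1) = n * 2^(n-1).
For n = 34: 34 * 2^33 = 34 * 8589934592 = 292057776128.

292057776128


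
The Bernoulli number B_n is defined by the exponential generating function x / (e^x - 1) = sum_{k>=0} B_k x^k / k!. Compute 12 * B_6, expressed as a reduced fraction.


Bernoulli numbers can also be computed recursively via B_0 = 1 and sum_{j=0}^{m} C(m+1, j) B_j = 0 for m >= 1. Odd-index Bernoulli numbers vanish for k >= 3.
Computing B_6 = 1/42, so 12 * B_6 = 12 * 1/42 = 2/7.

2/7


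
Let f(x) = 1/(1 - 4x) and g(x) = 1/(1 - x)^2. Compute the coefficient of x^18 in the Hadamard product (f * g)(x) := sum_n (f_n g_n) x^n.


f has coefficients f_k = 4^k. For g = 1/(1 - x)^2 the coefficient is g_k = C(k + 1, 1) = k + 1. The Hadamard coefficient is (f * g)_k = 4^k * (k + 1).
For k = 18: 4^18 * 19 = 68719476736 * 19 = 1305670057984.

1305670057984


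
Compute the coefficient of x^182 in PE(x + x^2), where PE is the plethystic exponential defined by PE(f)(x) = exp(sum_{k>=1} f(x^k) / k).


With f(x) = x + x^2, the exponent is sum_{k>=1} (x^k + x^(2k)) / k = -ln(1 - x) - ln(1 - x^2). Exponentiating:
PE(x + x^2) = 1 / ((1 - x)(1 - x^2)).
This is the generating function for partitions of n into parts of size 1 or 2. The number of 2's can be any j in 0..91, and the rest are 1's, so
[x^182] = floor(182/2) + 1 = 92.

92


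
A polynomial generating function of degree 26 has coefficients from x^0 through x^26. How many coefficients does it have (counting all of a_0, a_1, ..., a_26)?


A polynomial of degree 26 takes the form a_0 + a_1 x + ... + a_26 x^26.
The number of coefficients is 26 + 1 = 27.

27


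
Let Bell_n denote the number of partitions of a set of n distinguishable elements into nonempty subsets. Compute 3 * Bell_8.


Bell_8 can be computed from the Bell triangle or from Dobinski's identity Bell_n = (1/e) * sum_{k>=0} k^n / k!.
Computing Bell_8 = 4140.
Then 3 * 4140 = 12420.

12420


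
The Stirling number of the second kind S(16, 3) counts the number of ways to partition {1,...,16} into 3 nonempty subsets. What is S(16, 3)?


Using the explicit formula S(n,k) = (1/k!) sum_{j=0}^{k} (-1)^(k-j) C(k,j) j^n:
S(16, 3) = 7141686
Equivalently, S(n,k) is n! times the coefficient of x^n in the EGF (e^x - 1)^k / k!.

7141686


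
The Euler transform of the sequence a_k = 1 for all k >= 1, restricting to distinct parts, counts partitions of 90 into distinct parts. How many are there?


Partitions of 90 into distinct parts can be computed via generating function.
Product (1+x)(1+x^2)(1+x^3)...
The coefficient of x^90 = 189586

189586


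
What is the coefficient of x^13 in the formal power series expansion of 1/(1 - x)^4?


The negative binomial / multiset identity is
1/(1 - x)^r = sum_{k>=0} C(k + r - 1, r - 1) x^k.
Here r = 4 and k = 13, so the coefficient is
C(13 + 3, 3) = C(16, 3)
= 560

560


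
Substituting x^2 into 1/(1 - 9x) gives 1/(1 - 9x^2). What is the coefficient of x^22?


The coefficient of x^(2m) in 1/(1 - 9x^2) is 9^m.
With n = 22 = 2*11, the coefficient is 9^11 = 31381059609.

31381059609


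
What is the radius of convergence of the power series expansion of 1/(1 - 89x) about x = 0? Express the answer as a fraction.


Expanding 1/(1 - 89x) = sum_{k>=0} 89^k x^k, the series converges when |89x| < 1, i.e., |x| < 1/89.
So the radius of convergence is 1/89 = 1/89.

1/89


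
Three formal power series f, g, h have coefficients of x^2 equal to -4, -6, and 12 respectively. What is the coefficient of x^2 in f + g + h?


Series addition is componentwise:
-4 + -6 + 12
= 2

2


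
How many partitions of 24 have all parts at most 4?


Using the generating function (1-x)^(-1)(1-x^2)^(-1)...(1-x^4)^(-1),
the coefficient of x^24 counts these restricted partitions.
Result = 169

169


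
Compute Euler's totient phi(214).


phi(n) counts integers in [1, n] coprime to n. Using the multiplicative formula phi(n) = n * prod_{p | n} (1 - 1/p):
214 = 2 * 107, so
phi(214) = 214 * (1 - 1/2) * (1 - 1/107) = 106.

106


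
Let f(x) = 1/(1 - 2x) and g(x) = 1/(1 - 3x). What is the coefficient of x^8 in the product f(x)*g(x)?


The coefficient of x^n in f*g is the Cauchy product: sum_{k=0}^{n} a^k * b^(n-k).
With a=2, b=3, n=8:
sum_{k=0}^{8} 2^k * 3^(8-k)
= 19171

19171


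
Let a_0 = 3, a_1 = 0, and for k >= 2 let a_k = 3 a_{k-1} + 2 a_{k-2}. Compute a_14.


Iterating the recurrence forward:
a_0 = 3
a_1 = 0
a_2 = 3*0 + 2*3 = 6
a_3 = 3*6 + 2*0 = 18
a_4 = 3*18 + 2*6 = 66
a_5 = 3*66 + 2*18 = 234
a_6 = 3*234 + 2*66 = 834
a_7 = 3*834 + 2*234 = 2970
a_8 = 3*2970 + 2*834 = 10578
a_9 = 3*10578 + 2*2970 = 37674
a_10 = 3*37674 + 2*10578 = 134178
a_11 = 3*134178 + 2*37674 = 477882
a_12 = 3*477882 + 2*134178 = 1702002
a_13 = 3*1702002 + 2*477882 = 6061770
a_14 = 3*6061770 + 2*1702002 = 21589314
So a_14 = 21589314.

21589314


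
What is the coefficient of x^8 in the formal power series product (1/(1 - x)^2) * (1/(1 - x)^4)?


Combine the factors: (1/(1 - x)^2) * (1/(1 - x)^4) = 1/(1 - x)^6.
Then use 1/(1 - x)^r = sum_{k>=0} C(k + r - 1, r - 1) x^k with r = 6 and k = 8:
C(13, 5) = 1287.

1287


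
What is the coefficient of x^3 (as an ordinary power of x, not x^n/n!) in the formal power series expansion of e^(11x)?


The exponential series is e^y = sum_{k>=0} y^k / k!. Substituting y = 11x gives
e^(11x) = sum_{k>=0} 11^k x^k / k!.
So the coefficient of x^n is a^n/n! with a = 11, n = 3:
11^3 / 3! = 1331/6 = 1331/6

1331/6


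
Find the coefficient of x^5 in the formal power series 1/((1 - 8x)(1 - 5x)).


By partial fractions or Cauchy convolution:
The coefficient equals sum_{k=0}^{5} 8^k * 5^(5-k).
= 82173

82173


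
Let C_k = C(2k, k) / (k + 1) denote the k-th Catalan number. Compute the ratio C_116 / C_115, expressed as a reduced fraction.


Using C_k = (2k)! / (k! (k+1)!), the ratio C_{k+1}/C_k simplifies to
C_{k+1}/C_k = [(2k+2)! / ((k+1)! (k+2)!)] * [k! (k+1)! / (2k)!]
 = (2k+2)(2k+1) / ((k+1)(k+2)) = 2(2k+1) / (k+2).
For k = 115: 2(2*115 + 1) / (115 + 2) = 462/117 = 154/39.

154/39


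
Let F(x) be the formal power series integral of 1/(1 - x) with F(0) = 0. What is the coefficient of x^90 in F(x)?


1/(1 - x) = sum_{k>=0} x^k. Integrating termwise and using F(0) = 0 gives
F(x) = sum_{k>=0} x^(k+1) / (k+1) = sum_{m>=1} x^m / m = -ln(1 - x).
So the coefficient of x^90 is 1/90 = 1/90.

1/90


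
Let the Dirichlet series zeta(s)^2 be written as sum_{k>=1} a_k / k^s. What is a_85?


The Dirichlet convolution of the constant function 1 with itself gives (1 * 1)(k) = sum_{d | k} 1 = d(k), the number of positive divisors of k.
Since zeta(s) = sum_{k>=1} 1/k^s, we have zeta(s)^2 = sum_{k>=1} d(k)/k^s, so a_k = d(k).
For k = 85: the divisors are 1, 5, 17, 85.
Count = 4.

4


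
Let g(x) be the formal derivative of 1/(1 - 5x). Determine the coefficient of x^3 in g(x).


Differentiate termwise: d/dx sum_{k>=0} 5^k x^k = sum_{k>=1} k 5^k x^(k-1) = sum_{j>=0} (j+1) 5^(j+1) x^j.
Equivalently, d/dx [1/(1 - 5x)] = 5/(1 - 5x)^2.
For j = 3: 4 * 5^4 = 4 * 625 = 2500.

2500


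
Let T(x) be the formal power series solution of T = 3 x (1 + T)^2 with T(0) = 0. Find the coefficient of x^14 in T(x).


Apply the Lagrange inversion formula: if T = 3 x * phi(T) with phi(t) = (1 + t)^2, then [x^n] T = 3^n * (1/n) [t^(n-1)] phi(t)^n = 3^n * (1/n) [t^(n-1)] (1 + t)^(2n) = 3^n * (1/n) C(2n, n-1).
Using the identity C(2n, n-1) = C(2n, n) * n / (n+1), the unscaled factor equals C(2n, n) / (n+1) = C_n, the n-th Catalan number.
For n = 14: C_14 = C(28, 14) / 15 = 40116600/15 = 2674440.
With the 3^14 = 4782969 factor, the coefficient is 4782969 * 2674440 = 12791763612360.

12791763612360


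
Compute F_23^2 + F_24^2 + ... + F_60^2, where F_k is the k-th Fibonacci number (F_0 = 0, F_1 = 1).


There is a standard identity sum_{k=0}^{N} F_k^2 = F_N * F_{N+1} (proved inductively from the telescoping relation F_k^2 = F_k F_{k+1} - F_{k-1} F_k). Then
sum_{k=23}^{60} F_k^2 = F_60 F_61 - F_22 F_23.
Computing: F_60 = 1548008755920, F_61 = 2504730781961, F_22 = 17711, F_23 = 28657.
Sum = 1548008755920 * 2504730781961 - 17711 * 28657 = 3877345181697975880414993.

3877345181697975880414993


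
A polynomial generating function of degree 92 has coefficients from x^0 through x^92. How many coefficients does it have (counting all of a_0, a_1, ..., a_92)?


A polynomial of degree 92 takes the form a_0 + a_1 x + ... + a_92 x^92.
The number of coefficients is 92 + 1 = 93.

93


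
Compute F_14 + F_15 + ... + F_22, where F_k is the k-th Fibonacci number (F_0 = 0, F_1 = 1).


Use the identity sum_{k=0}^{N} F_k = F_{N+2} - 1 (which follows from F_{k+2} - F_{k+1} = F_k). Then
sum_{k=14}^{22} F_k = (F_{24} - 1) - (F_{15} - 1) = F_{24} - F_{15}.
Computing: F_{24} = 46368, F_{15} = 610, so
Sum = 46368 - 610 = 45758.

45758


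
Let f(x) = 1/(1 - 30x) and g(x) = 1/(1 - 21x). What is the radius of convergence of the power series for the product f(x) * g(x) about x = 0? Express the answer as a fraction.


The radius of 1/(1 - 30x) is 1/30 (nearest singularity at x = 1/30), and the radius of 1/(1 - 21x) is 1/21.
The product f(x)*g(x) = 1/((1 - 30x)(1 - 21x)) has singularities at both 1/30 and 1/21, so its radius of convergence is the distance to the nearest one:
min(1/30, 1/21) = 1/30.

1/30


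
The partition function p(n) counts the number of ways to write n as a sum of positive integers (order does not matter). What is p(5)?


Using the generating function prod_{k>=1} 1/(1-x^k), we compute p(5).
By dynamic programming over parts 1 through 5:
p(5) = 7

7


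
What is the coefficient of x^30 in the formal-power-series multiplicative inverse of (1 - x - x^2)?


Let the inverse be f(x) = sum_{k>=0} a_k x^k. From f(x) * (1 - x - x^2) = 1 and matching coefficients:
 x^0: a_0 = 1.
 x^1: a_1 - a_0 = 0, so a_1 = 1.
 x^k (k >= 2): a_k - a_{k-1} - a_{k-2} = 0, i.e. a_k = a_{k-1} + a_{k-2}.
This is the Fibonacci-type recurrence shifted so that a_0 = a_1 = 1.
Iterating: a_0=1, a_1=1, a_2=2, a_3=3, a_4=5, a_5=8, a_6=13, a_7=21, a_8=34, a_9=55, ...
a_30 = 1346269.

1346269


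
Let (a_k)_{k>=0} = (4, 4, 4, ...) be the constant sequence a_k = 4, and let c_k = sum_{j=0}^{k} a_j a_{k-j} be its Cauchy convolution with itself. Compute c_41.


Since a_j = 4 for all j >= 0, the convolution sum becomes
c_k = sum_{j=0}^{k} 4 * 4 = 16 * (k + 1).
Equivalently, the generating function of (a_k) is 4/(1 - x) and its square is 16/(1 - x)^2 = sum_{k>=0} 16(k + 1) x^k.
For k = 41: 16 * 42 = 672.

672


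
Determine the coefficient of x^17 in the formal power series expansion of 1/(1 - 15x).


The geometric series identity gives 1/(1 - c x) = sum_{k>=0} c^k x^k, so the coefficient of x^k is c^k.
Here c = 15 and k = 17.
Computing: 15^17 = 98526125335693359375

98526125335693359375


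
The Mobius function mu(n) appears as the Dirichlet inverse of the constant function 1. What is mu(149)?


149 = 149 (all distinct primes).
mu(149) = (-1)^1 = -1

-1


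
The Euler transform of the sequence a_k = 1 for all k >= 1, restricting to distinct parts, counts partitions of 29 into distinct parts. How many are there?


Partitions of 29 into distinct parts can be computed via generating function.
Product (1+x)(1+x^2)(1+x^3)...
The coefficient of x^29 = 256

256


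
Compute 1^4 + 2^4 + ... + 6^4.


This power sum has a closed form given by Faulhaber's formula
sum_{k=1}^{m} k^p = (1 / (p + 1)) * sum_{j=0}^{p} C(p + 1, j) B_j m^(p + 1 - j),
but for small m direct computation is fastest:
1 + 16 + 81 + 256 + 625 + 1296 = 2275.

2275


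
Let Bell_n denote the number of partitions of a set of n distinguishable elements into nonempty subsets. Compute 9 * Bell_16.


Bell_16 can be computed from the Bell triangle or from Dobinski's identity Bell_n = (1/e) * sum_{k>=0} k^n / k!.
Computing Bell_16 = 10480142147.
Then 9 * 10480142147 = 94321279323.

94321279323


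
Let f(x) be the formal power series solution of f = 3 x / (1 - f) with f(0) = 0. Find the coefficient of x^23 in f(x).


Apply Lagrange inversion: f = 3 x * phi(f) with phi(t) = 1/(1 - t), so
[x^n] f = 3^n * (1/n) [t^(n-1)] phi(t)^n = 3^n * (1/n) [t^(n-1)] (1 - t)^(-n) = 3^n * (1/n) C(2n - 2, n - 1) = 3^n * C_{n-1}.
For n = 23: C_22 = C(44, 22) / 23 = 2104098963720/23 = 91482563640.
With the 3^23 = 94143178827 factor, the coefficient is 94143178827 * 91482563640 = 8612459348312928050280.

8612459348312928050280


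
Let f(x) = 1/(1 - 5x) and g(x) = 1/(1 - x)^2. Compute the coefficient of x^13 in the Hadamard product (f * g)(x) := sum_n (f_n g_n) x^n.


f has coefficients f_k = 5^k. For g = 1/(1 - x)^2 the coefficient is g_k = C(k + 1, 1) = k + 1. The Hadamard coefficient is (f * g)_k = 5^k * (k + 1).
For k = 13: 5^13 * 14 = 1220703125 * 14 = 17089843750.

17089843750
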